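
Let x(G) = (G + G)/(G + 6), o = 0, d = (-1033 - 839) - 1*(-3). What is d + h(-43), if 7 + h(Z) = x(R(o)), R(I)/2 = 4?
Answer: -13124/7 ≈ -1874.9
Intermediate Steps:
d = -1869 (d = -1872 + 3 = -1869)
R(I) = 8 (R(I) = 2*4 = 8)
x(G) = 2*G/(6 + G) (x(G) = (2*G)/(6 + G) = 2*G/(6 + G))
h(Z) = -41/7 (h(Z) = -7 + 2*8/(6 + 8) = -7 + 2*8/14 = -7 + 2*8*(1/14) = -7 + 8/7 = -41/7)
d + h(-43) = -1869 - 41/7 = -13124/7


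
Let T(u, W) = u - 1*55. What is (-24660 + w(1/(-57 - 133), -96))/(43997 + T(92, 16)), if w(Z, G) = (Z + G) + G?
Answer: -4721881/8366460 ≈ -0.56438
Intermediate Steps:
w(Z, G) = Z + 2*G (w(Z, G) = (G + Z) + G = Z + 2*G)
T(u, W) = -55 + u (T(u, W) = u - 55 = -55 + u)
(-24660 + w(1/(-57 - 133), -96))/(43997 + T(92, 16)) = (-24660 + (1/(-57 - 133) + 2*(-96)))/(43997 + (-55 + 92)) = (-24660 + (1/(-190) - 192))/(43997 + 37) = (-24660 + (-1/190 - 192))/44034 = (-24660 - 36481/190)*(1/44034) = -4721881/190*1/44034 = -4721881/8366460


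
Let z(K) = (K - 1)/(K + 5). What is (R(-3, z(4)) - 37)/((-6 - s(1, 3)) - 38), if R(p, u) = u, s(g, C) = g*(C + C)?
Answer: 11/15 ≈ 0.73333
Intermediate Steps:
z(K) = (-1 + K)/(5 + K)
s(g, C) = 2*C*g (s(g, C) = g*(2*C) = 2*C*g)
(R(-3, z(4)) - 37)/((-6 - s(1, 3)) - 38) = ((-1 + 4)/(5 + 4) - 37)/((-6 - 2*3) - 38) = (3/9 - 37)/((-6 - 1*6) - 38) = ((⅑)*3 - 37)/((-6 - 6) - 38) = (⅓ - 37)/(-12 - 38) = -110/3/(-50) = -110/3*(-1/50) = 11/15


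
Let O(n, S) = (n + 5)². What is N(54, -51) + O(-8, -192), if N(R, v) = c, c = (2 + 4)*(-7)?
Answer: -33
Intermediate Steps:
O(n, S) = (5 + n)²
c = -42 (c = 6*(-7) = -42)
N(R, v) = -42
N(54, -51) + O(-8, -192) = -42 + (5 - 8)² = -42 + (-3)² = -42 + 9 = -33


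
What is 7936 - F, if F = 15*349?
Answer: 2701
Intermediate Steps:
F = 5235
7936 - F = 7936 - 1*5235 = 7936 - 5235 = 2701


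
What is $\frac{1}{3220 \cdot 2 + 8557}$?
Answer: $\frac{1}{14997} \approx 6.668 \cdot 10^{-5}$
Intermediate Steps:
$\frac{1}{3220 \cdot 2 + 8557} = \frac{1}{6440 + 8557} = \frac{1}{14997}$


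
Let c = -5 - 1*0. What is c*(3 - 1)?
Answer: -10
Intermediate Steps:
c = -5 (c = -5 + 0 = -5)
c*(3 - 1) = -5*(3 - 1) = -5*2 = -10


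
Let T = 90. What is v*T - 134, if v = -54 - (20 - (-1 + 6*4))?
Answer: -4724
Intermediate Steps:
v = -51 (v = -54 - (20 - (-1 + 24)) = -54 - (20 - 1*23) = -54 - (20 - 23) = -54 - 1*(-3) = -54 + 3 = -51)
v*T - 134 = -51*90 - 134 = -4590 - 134 = -4724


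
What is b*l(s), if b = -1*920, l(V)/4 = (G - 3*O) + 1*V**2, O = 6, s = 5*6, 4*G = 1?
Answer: -3246680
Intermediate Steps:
G = 1/4 (G = (1/4)*1 = 1/4 ≈ 0.25000)
s = 30
l(V) = -71 + 4*V**2 (l(V) = 4*((1/4 - 3*6) + 1*V**2) = 4*((1/4 - 18) + V**2) = 4*(-71/4 + V**2) = -71 + 4*V**2)
b = -920
b*l(s) = -920*(-71 + 4*30**2) = -920*(-71 + 4*900) = -920*(-71 + 3600) = -920*3529 = -3246680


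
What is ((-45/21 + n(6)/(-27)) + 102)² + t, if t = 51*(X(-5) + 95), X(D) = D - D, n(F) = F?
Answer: 58630534/3969 ≈ 14772.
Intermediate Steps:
X(D) = 0
t = 4845 (t = 51*(0 + 95) = 51*95 = 4845)
((-45/21 + n(6)/(-27)) + 102)² + t = ((-45/21 + 6/(-27)) + 102)² + 4845 = ((-45*1/21 + 6*(-1/27)) + 102)² + 4845 = ((-15/7 - 2/9) + 102)² + 4845 = (-149/63 + 102)² + 4845 = (6277/63)² + 4845 = 39400729/3969 + 4845 = 58630534/3969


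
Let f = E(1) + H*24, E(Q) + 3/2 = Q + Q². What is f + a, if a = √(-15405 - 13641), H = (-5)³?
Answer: -5999/2 + I*√29046 ≈ -2999.5 + 170.43*I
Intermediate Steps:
E(Q) = -3/2 + Q + Q² (E(Q) = -3/2 + (Q + Q²) = -3/2 + Q + Q²)
H = -125
f = -5999/2 (f = (-3/2 + 1 + 1²) - 125*24 = (-3/2 + 1 + 1) - 3000 = ½ - 3000 = -5999/2 ≈ -2999.5)
a = I*√29046 (a = √(-29046) = I*√29046 ≈ 170.43*I)
f + a = -5999/2 + I*√29046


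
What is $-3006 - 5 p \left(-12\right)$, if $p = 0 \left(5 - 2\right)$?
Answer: $-3006$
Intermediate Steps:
$p = 0$ ($p = 0 \cdot 3 = 0$)
$-3006 - 5 p \left(-12\right) = -3006 - 5 \cdot 0 \left(-12\right) = -3006 - 0 \left(-12\right) = -3006 - 0 = -3006 + 0 = -3006$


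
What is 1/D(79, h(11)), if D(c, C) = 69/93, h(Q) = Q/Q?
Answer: 31/23 ≈ 1.3478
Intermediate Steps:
h(Q) = 1
D(c, C) = 23/31 (D(c, C) = 69*(1/93) = 23/31)
1/D(79, h(11)) = 1/(23/31) = 31/23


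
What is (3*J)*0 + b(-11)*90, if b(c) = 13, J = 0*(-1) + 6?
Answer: 1170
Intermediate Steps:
J = 6 (J = 0 + 6 = 6)
(3*J)*0 + b(-11)*90 = (3*6)*0 + 13*90 = 18*0 + 1170 = 0 + 1170 = 1170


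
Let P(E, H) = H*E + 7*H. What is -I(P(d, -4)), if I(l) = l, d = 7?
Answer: 56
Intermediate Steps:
P(E, H) = 7*H + E*H (P(E, H) = E*H + 7*H = 7*H + E*H)
-I(P(d, -4)) = -(-4)*(7 + 7) = -(-4)*14 = -1*(-56) = 56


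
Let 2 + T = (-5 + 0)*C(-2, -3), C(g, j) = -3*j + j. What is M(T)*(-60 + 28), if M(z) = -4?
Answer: 128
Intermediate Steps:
C(g, j) = -2*j
T = -32 (T = -2 + (-5 + 0)*(-2*(-3)) = -2 - 5*6 = -2 - 30 = -32)
M(T)*(-60 + 28) = -4*(-60 + 28) = -4*(-32) = 128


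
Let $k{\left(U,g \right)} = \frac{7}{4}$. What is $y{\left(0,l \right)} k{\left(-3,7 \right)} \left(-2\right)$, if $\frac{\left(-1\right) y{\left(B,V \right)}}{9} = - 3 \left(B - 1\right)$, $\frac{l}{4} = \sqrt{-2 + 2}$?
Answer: $\frac{189}{2} \approx 94.5$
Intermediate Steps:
$l = 0$ ($l = 4 \sqrt{-2 + 2} = 4 \sqrt{0} = 4 \cdot 0 = 0$)
$y{\left(B,V \right)} = -27 + 27 B$ ($y{\left(B,V \right)} = - 9 \left(- 3 \left(B - 1\right)\right) = - 9 \left(- 3 \left(-1 + B\right)\right) = - 9 \left(3 - 3 B\right) = -27 + 27 B$)
$k{\left(U,g \right)} = \frac{7}{4}$ ($k{\left(U,g \right)} = 7 \cdot \frac{1}{4} = \frac{7}{4}$)
$y{\left(0,l \right)} k{\left(-3,7 \right)} \left(-2\right) = \left(-27 + 27 \cdot 0\right) \frac{7}{4} \left(-2\right) = \left(-27 + 0\right) \frac{7}{4} \left(-2\right) = \left(-27\right) \frac{7}{4} \left(-2\right) = \left(- \frac{189}{4}\right) \left(-2\right) = \frac{189}{2}$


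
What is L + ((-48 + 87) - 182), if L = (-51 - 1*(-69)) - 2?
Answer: -127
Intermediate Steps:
L = 16 (L = (-51 + 69) - 2 = 18 - 2 = 16)
L + ((-48 + 87) - 182) = 16 + ((-48 + 87) - 182) = 16 + (39 - 182) = 16 - 143 = -127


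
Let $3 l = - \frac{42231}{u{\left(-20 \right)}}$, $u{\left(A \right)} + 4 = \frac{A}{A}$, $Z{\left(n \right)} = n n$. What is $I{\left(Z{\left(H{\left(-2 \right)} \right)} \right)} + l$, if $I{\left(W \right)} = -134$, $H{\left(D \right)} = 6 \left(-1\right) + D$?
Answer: $\frac{13675}{3} \approx 4558.3$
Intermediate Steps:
$H{\left(D \right)} = -6 + D$
$Z{\left(n \right)} = n^{2}$
$u{\left(A \right)} = -3$ ($u{\left(A \right)} = -4 + \frac{A}{A} = -4 + 1 = -3$)
$l = \frac{14077}{3}$ ($l = \frac{\left(-42231\right) \frac{1}{-3}}{3} = \frac{\left(-42231\right) \left(- \frac{1}{3}\right)}{3} = \frac{1}{3} \cdot 14077 = \frac{14077}{3} \approx 4692.3$)
$I{\left(Z{\left(H{\left(-2 \right)} \right)} \right)} + l = -134 + \frac{14077}{3} = \frac{13675}{3}$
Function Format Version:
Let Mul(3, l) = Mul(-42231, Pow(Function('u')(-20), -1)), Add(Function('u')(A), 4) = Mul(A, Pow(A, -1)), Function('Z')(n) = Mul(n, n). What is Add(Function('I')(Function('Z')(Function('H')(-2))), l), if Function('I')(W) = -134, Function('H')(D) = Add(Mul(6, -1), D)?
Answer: Rational(13675, 3) ≈ 4558.3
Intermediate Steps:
Function('H')(D) = Add(-6, D)
Function('Z')(n) = Pow(n, 2)
Function('u')(A) = -3 (Function('u')(A) = Add(-4, Mul(A, Pow(A, -1))) = Add(-4, 1) = -3)
l = Rational(14077, 3) (l = Mul(Rational(1, 3), Mul(-42231, Pow(-3, -1))) = Mul(Rational(1, 3), Mul(-42231, Rational(-1, 3))) = Mul(Rational(1, 3), 14077) = Rational(14077, 3) ≈ 4692.3)
Add(Function('I')(Function('Z')(Function('H')(-2))), l) = Add(-134, Rational(14077, 3)) = Rational(13675, 3)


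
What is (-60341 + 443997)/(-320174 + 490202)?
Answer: 95914/42507 ≈ 2.2564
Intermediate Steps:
(-60341 + 443997)/(-320174 + 490202) = 383656/170028 = 383656*(1/170028) = 95914/42507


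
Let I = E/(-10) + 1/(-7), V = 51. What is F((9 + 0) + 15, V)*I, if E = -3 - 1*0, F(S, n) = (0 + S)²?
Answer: 3168/35 ≈ 90.514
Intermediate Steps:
F(S, n) = S²
E = -3 (E = -3 + 0 = -3)
I = 11/70 (I = -3/(-10) + 1/(-7) = -3*(-⅒) + 1*(-⅐) = 3/10 - ⅐ = 11/70 ≈ 0.15714)
F((9 + 0) + 15, V)*I = ((9 + 0) + 15)²*(11/70) = (9 + 15)²*(11/70) = 24²*(11/70) = 576*(11/70) = 3168/35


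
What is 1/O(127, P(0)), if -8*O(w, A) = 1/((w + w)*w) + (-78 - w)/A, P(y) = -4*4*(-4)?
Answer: 8258048/3306413 ≈ 2.4976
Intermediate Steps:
P(y) = 64 (P(y) = -16*(-4) = 64)
O(w, A) = -1/(16*w²) - (-78 - w)/(8*A) (O(w, A) = -(1/((w + w)*w) + (-78 - w)/A)/8 = -(1/(((2*w))*w) + (-78 - w)/A)/8 = -((1/(2*w))/w + (-78 - w)/A)/8 = -(1/(2*w²) + (-78 - w)/A)/8 = -1/(16*w²) - (-78 - w)/(8*A))
1/O(127, P(0)) = 1/((1/16)*(-1*64 + 2*127²*(78 + 127))/(64*127²)) = 1/((1/16)*(1/64)*(1/16129)*(-64 + 2*16129*205)) = 1/((1/16)*(1/64)*(1/16129)*(-64 + 6612890)) = 1/((1/16)*(1/64)*(1/16129)*6612826) = 1/(3306413/8258048) = 8258048/3306413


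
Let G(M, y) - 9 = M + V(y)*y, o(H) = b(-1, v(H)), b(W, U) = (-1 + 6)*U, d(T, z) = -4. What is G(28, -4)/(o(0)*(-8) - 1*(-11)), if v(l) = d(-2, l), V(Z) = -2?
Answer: 5/19 ≈ 0.26316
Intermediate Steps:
v(l) = -4
b(W, U) = 5*U
o(H) = -20 (o(H) = 5*(-4) = -20)
G(M, y) = 9 + M - 2*y (G(M, y) = 9 + (M - 2*y) = 9 + M - 2*y)
G(28, -4)/(o(0)*(-8) - 1*(-11)) = (9 + 28 - 2*(-4))/(-20*(-8) - 1*(-11)) = (9 + 28 + 8)/(160 + 11) = 45/171 = 45*(1/171) = 5/19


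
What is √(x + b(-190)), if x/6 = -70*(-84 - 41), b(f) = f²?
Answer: 10*√886 ≈ 297.66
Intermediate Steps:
x = 52500 (x = 6*(-70*(-84 - 41)) = 6*(-70*(-125)) = 6*8750 = 52500)
√(x + b(-190)) = √(52500 + (-190)²) = √(52500 + 36100) = √88600 = 10*√886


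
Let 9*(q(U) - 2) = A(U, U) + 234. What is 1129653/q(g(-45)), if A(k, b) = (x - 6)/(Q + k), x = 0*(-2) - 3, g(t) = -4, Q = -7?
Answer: 4142061/103 ≈ 40214.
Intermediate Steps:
x = -3 (x = 0 - 3 = -3)
A(k, b) = -9/(-7 + k) (A(k, b) = (-3 - 6)/(-7 + k) = -9/(-7 + k))
q(U) = 28 - 1/(-7 + U) (q(U) = 2 + (-9/(-7 + U) + 234)/9 = 2 + (234 - 9/(-7 + U))/9 = 2 + (26 - 1/(-7 + U)) = 28 - 1/(-7 + U))
1129653/q(g(-45)) = 1129653/(((-197 + 28*(-4))/(-7 - 4))) = 1129653/(((-197 - 112)/(-11))) = 1129653/((-1/11*(-309))) = 1129653/(309/11) = 1129653*(11/309) = 4142061/103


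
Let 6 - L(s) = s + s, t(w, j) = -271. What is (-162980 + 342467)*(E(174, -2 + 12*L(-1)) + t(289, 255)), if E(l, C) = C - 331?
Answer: -91179396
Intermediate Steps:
L(s) = 6 - 2*s (L(s) = 6 - (s + s) = 6 - 2*s)
E(l, C) = -331 + C
(-162980 + 342467)*(E(174, -2 + 12*L(-1)) + t(289, 255)) = (-162980 + 342467)*((-331 + (-2 + 12*(6 - 2*(-1)))) - 271) = 179487*((-331 + (-2 + 12*(6 + 2))) - 271) = 179487*((-331 + (-2 + 12*8)) - 271) = 179487*((-331 + (-2 + 96)) - 271) = 179487*((-331 + 94) - 271) = 179487*(-237 - 271) = 179487*(-508) = -91179396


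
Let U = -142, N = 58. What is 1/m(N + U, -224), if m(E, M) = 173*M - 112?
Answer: -1/38864 ≈ -2.5731e-5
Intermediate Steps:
m(E, M) = -112 + 173*M
1/m(N + U, -224) = 1/(-112 + 173*(-224)) = 1/(-112 - 38752) = 1/(-38864) = -1/38864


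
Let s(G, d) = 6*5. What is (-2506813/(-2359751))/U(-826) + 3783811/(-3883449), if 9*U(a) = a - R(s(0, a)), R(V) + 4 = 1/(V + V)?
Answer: -445636842623459561/451976295622995879 ≈ -0.98597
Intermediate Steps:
s(G, d) = 30
R(V) = -4 + 1/(2*V) (R(V) = -4 + 1/(V + V) = -4 + 1/(2*V))
U(a) = 239/540 + a/9 (U(a) = (a - (-4 + (½)/30))/9 = (a - (-4 + (½)*(1/30)))/9 = (a - (-4 + 1/60))/9 = (a - 1*(-239/60))/9 = (a + 239/60)/9 = (239/60 + a)/9 = 239/540 + a/9)
(-2506813/(-2359751))/U(-826) + 3783811/(-3883449) = (-2506813/(-2359751))/(239/540 + (⅑)*(-826)) + 3783811/(-3883449) = (-2506813*(-1/2359751))/(239/540 - 826/9) + 3783811*(-1/3883449) = 2506813/(2359751*(-49321/540)) - 3783811/3883449 = (2506813/2359751)*(-540/49321) - 3783811/3883449 = -1353679020/116385279071 - 3783811/3883449 = -445636842623459561/451976295622995879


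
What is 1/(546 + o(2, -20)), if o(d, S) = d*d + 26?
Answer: 1/576 ≈ 0.0017361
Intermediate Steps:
o(d, S) = 26 + d² (o(d, S) = d² + 26 = 26 + d²)
1/(546 + o(2, -20)) = 1/(546 + (26 + 2²)) = 1/(546 + (26 + 4)) = 1/(546 + 30) = 1/576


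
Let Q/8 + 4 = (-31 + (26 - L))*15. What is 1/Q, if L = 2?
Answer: -1/872 ≈ -0.0011468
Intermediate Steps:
Q = -872 (Q = -32 + 8*((-31 + (26 - 1*2))*15) = -32 + 8*((-31 + (26 - 2))*15) = -32 + 8*((-31 + 24)*15) = -32 + 8*(-7*15) = -32 + 8*(-105) = -32 - 840 = -872)
1/Q = 1/(-872) = -1/872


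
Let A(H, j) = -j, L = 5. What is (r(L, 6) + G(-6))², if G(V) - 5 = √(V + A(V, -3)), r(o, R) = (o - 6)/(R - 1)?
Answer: 501/25 + 48*I*√3/5 ≈ 20.04 + 16.628*I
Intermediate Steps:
r(o, R) = (-6 + o)/(-1 + R)
G(V) = 5 + √(3 + V) (G(V) = 5 + √(V - 1*(-3)) = 5 + √(V + 3) = 5 + √(3 + V))
(r(L, 6) + G(-6))² = ((-6 + 5)/(-1 + 6) + (5 + √(3 - 6)))² = (-1/5 + (5 + √(-3)))² = ((⅕)*(-1) + (5 + I*√3))² = (-⅕ + (5 + I*√3))² = (24/5 + I*√3)²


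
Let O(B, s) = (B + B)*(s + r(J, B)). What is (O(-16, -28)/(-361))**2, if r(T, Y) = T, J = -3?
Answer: 984064/130321 ≈ 7.5511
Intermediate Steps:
O(B, s) = 2*B*(-3 + s) (O(B, s) = (B + B)*(s - 3) = (2*B)*(-3 + s) = 2*B*(-3 + s))
(O(-16, -28)/(-361))**2 = ((2*(-16)*(-3 - 28))/(-361))**2 = ((2*(-16)*(-31))*(-1/361))**2 = (992*(-1/361))**2 = (-992/361)**2 = 984064/130321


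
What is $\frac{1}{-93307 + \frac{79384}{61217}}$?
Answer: $- \frac{61217}{5711895235} \approx -1.0717 \cdot 10^{-5}$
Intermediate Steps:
$\frac{1}{-93307 + \frac{79384}{61217}} = \frac{1}{- \frac{5711895235}{61217}} = - \frac{61217}{5711895235}$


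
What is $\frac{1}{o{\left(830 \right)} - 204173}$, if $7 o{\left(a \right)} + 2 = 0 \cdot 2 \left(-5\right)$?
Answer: $- \frac{7}{1429213} \approx -4.8978 \cdot 10^{-6}$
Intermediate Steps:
$o{\left(a \right)} = - \frac{2}{7}$ ($o{\left(a \right)} = - \frac{2}{7} + \frac{0 \cdot 2 \left(-5\right)}{7} = - \frac{2}{7} + \frac{0 \left(-5\right)}{7} = - \frac{2}{7} + \frac{1}{7} \cdot 0 = - \frac{2}{7} + 0 = - \frac{2}{7}$)
$\frac{1}{o{\left(830 \right)} - 204173} = \frac{1}{- \frac{2}{7} - 204173} = \frac{1}{- \frac{1429213}{7}} = - \frac{7}{1429213}$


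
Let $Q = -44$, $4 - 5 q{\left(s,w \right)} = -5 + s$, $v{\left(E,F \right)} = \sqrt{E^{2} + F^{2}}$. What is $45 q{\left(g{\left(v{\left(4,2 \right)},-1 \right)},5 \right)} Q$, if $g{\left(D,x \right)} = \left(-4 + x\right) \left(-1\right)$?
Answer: $-1584$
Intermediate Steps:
$g{\left(D,x \right)} = 4 - x$
$q{\left(s,w \right)} = \frac{9}{5} - \frac{s}{5}$ ($q{\left(s,w \right)} = \frac{4}{5} - \frac{-5 + s}{5} = \frac{4}{5} - \left(-1 + \frac{s}{5}\right) = \frac{9}{5} - \frac{s}{5}$)
$45 q{\left(g{\left(v{\left(4,2 \right)},-1 \right)},5 \right)} Q = 45 \left(\frac{9}{5} - \frac{4 - -1}{5}\right) \left(-44\right) = 45 \left(\frac{9}{5} - \frac{4 + 1}{5}\right) \left(-44\right) = 45 \left(\frac{9}{5} - 1\right) \left(-44\right) = 45 \cdot \frac{4}{5} \left(-44\right) = 36 \left(-44\right) = -1584$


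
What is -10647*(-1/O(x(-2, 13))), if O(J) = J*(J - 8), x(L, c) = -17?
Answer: 10647/425 ≈ 25.052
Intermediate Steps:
O(J) = J*(-8 + J)
-10647*(-1/O(x(-2, 13))) = -10647*1/(17*(-8 - 17)) = -10647/((-(-17)*(-25))) = -10647/((-1*425)) = -10647/(-425) = -10647*(-1/425) = 10647/425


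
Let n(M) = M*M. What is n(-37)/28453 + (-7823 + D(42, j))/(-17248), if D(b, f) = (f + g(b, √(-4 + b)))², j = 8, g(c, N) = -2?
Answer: 6626379/13263712 ≈ 0.49959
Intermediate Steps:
n(M) = M²
D(b, f) = (-2 + f)² (D(b, f) = (f - 2)² = (-2 + f)²)
n(-37)/28453 + (-7823 + D(42, j))/(-17248) = (-37)²/28453 + (-7823 + (-2 + 8)²)/(-17248) = 1369*(1/28453) + (-7823 + 6²)*(-1/17248) = 37/769 + (-7823 + 36)*(-1/17248) = 37/769 - 7787*(-1/17248) = 37/769 + 7787/17248 = 6626379/13263712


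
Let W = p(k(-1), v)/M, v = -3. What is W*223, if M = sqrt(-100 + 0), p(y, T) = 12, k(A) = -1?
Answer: -1338*I/5 ≈ -267.6*I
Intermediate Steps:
M = 10*I (M = sqrt(-100) = 10*I ≈ 10.0*I)
W = -6*I/5 (W = 12/((10*I)) = 12*(-I/10) = -6*I/5 ≈ -1.2*I)
W*223 = -6*I/5*223 = -1338*I/5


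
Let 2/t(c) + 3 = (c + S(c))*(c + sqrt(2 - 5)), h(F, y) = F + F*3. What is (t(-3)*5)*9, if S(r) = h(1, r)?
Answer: -180/13 - 30*I*sqrt(3)/13 ≈ -13.846 - 3.997*I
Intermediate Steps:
h(F, y) = 4*F (h(F, y) = F + 3*F = 4*F)
S(r) = 4 (S(r) = 4*1 = 4)
t(c) = 2/(-3 + (4 + c)*(c + I*sqrt(3))) (t(c) = 2/(-3 + (c + 4)*(c + sqrt(2 - 5))) = 2/(-3 + (4 + c)*(c + sqrt(-3))) = 2/(-3 + (4 + c)*(c + I*sqrt(3))))
(t(-3)*5)*9 = ((2/(-3 + (-3)**2 + 4*(-3) + 4*I*sqrt(3) + I*(-3)*sqrt(3)))*5)*9 = ((2/(-3 + 9 - 12 + 4*I*sqrt(3) - 3*I*sqrt(3)))*5)*9 = ((2/(-6 + I*sqrt(3)))*5)*9 = (10/(-6 + I*sqrt(3)))*9 = 90/(-6 + I*sqrt(3))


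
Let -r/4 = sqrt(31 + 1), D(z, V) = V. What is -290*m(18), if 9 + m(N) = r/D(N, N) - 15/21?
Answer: 19720/7 + 2320*sqrt(2)/9 ≈ 3181.7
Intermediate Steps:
r = -16*sqrt(2) (r = -4*sqrt(31 + 1) = -16*sqrt(2) ≈ -22.627)
m(N) = -68/7 - 16*sqrt(2)/N (m(N) = -9 + ((-16*sqrt(2))/N - 15/21) = -9 + (-16*sqrt(2)/N - 15*1/21) = -9 + (-16*sqrt(2)/N - 5/7) = -9 + (-5/7 - 16*sqrt(2)/N) = -68/7 - 16*sqrt(2)/N)
-290*m(18) = -290*(-68/7 - 16*sqrt(2)/18) = -290*(-68/7 - 16*sqrt(2)*1/18) = -290*(-68/7 - 8*sqrt(2)/9) = 19720/7 + 2320*sqrt(2)/9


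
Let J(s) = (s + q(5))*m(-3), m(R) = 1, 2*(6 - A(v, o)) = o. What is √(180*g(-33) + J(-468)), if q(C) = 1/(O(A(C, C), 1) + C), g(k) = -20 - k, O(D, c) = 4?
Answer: √16849/3 ≈ 43.268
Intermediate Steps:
A(v, o) = 6 - o/2
q(C) = 1/(4 + C)
J(s) = ⅑ + s (J(s) = (s + 1/(4 + 5))*1 = (s + 1/9)*1 = (s + ⅑)*1 = (⅑ + s)*1 = ⅑ + s)
√(180*g(-33) + J(-468)) = √(180*(-20 - 1*(-33)) + (⅑ - 468)) = √(180*(-20 + 33) - 4211/9) = √(180*13 - 4211/9) = √(2340 - 4211/9) = √(16849/9) = √16849/3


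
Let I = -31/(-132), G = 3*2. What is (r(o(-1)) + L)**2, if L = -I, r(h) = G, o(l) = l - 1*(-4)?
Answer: 579121/17424 ≈ 33.237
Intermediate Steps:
o(l) = 4 + l (o(l) = l + 4 = 4 + l)
G = 6
I = 31/132 (I = -31*(-1/132) = 31/132 ≈ 0.23485)
r(h) = 6
L = -31/132 (L = -1*31/132 = -31/132 ≈ -0.23485)
(r(o(-1)) + L)**2 = (6 - 31/132)**2 = (761/132)**2 = 579121/17424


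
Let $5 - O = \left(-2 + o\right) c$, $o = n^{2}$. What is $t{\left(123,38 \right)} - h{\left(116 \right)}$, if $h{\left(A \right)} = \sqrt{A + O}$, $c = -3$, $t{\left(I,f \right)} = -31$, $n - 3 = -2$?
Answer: $-31 - \sqrt{118} \approx -41.863$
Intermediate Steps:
$n = 1$ ($n = 3 - 2 = 1$)
$o = 1$ ($o = 1^{2} = 1$)
$O = 2$ ($O = 5 - \left(-2 + 1\right) \left(-3\right) = 5 - \left(-1\right) \left(-3\right) = 5 - 3 = 2$)
$h{\left(A \right)} = \sqrt{2 + A}$ ($h{\left(A \right)} = \sqrt{A + 2} = \sqrt{2 + A}$)
$t{\left(123,38 \right)} - h{\left(116 \right)} = -31 - \sqrt{2 + 116} = -31 - \sqrt{118}$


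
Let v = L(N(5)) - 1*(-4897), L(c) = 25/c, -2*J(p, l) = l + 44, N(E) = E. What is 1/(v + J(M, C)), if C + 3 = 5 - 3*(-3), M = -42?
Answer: 2/9749 ≈ 0.00020515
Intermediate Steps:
C = 11 (C = -3 + (5 - 3*(-3)) = -3 + (5 + 9) = -3 + 14 = 11)
J(p, l) = -22 - l/2 (J(p, l) = -(l + 44)/2 = -(44 + l)/2 = -22 - l/2)
v = 4902 (v = 25/5 - 1*(-4897) = 25*(1/5) + 4897 = 5 + 4897 = 4902)
1/(v + J(M, C)) = 1/(4902 + (-22 - 1/2*11)) = 1/(4902 + (-22 - 11/2)) = 1/(4902 - 55/2) = 1/(9749/2) = 2/9749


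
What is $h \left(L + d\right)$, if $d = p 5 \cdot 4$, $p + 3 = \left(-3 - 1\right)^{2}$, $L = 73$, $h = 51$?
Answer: $16983$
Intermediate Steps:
$p = 13$ ($p = -3 + \left(-3 - 1\right)^{2} = -3 + \left(-4\right)^{2} = -3 + 16 = 13$)
$d = 260$ ($d = 13 \cdot 5 \cdot 4 = 65 \cdot 4 = 260$)
$h \left(L + d\right) = 51 \left(73 + 260\right) = 51 \cdot 333 = 16983$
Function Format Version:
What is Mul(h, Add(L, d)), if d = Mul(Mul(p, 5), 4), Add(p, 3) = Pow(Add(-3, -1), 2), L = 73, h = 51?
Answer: 16983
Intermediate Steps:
p = 13 (p = Add(-3, Pow(Add(-3, -1), 2)) = Add(-3, Pow(-4, 2)) = Add(-3, 16) = 13)
d = 260 (d = Mul(Mul(13, 5), 4) = Mul(65, 4) = 260)
Mul(h, Add(L, d)) = Mul(51, Add(73, 260)) = Mul(51, 333) = 16983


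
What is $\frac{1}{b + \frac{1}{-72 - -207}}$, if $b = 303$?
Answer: $\frac{135}{40906} \approx 0.0033002$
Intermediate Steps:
$\frac{1}{b + \frac{1}{-72 - -207}} = \frac{1}{303 + \frac{1}{-72 - -207}} = \frac{1}{303 + \frac{1}{-72 + 207}} = \frac{1}{303 + \frac{1}{135}} = \frac{1}{\frac{40906}{135}} = \frac{135}{40906}$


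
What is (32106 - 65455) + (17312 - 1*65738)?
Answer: -81775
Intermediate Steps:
(32106 - 65455) + (17312 - 1*65738) = -33349 + (17312 - 65738) = -33349 - 48426 = -81775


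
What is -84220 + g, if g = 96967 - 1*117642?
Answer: -104895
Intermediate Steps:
g = -20675 (g = 96967 - 117642 = -20675)
-84220 + g = -84220 - 20675 = -104895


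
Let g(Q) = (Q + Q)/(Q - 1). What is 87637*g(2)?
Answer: 350548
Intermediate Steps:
g(Q) = 2*Q/(-1 + Q) (g(Q) = (2*Q)/(-1 + Q) = 2*Q/(-1 + Q))
87637*g(2) = 87637*(2*2/(-1 + 2)) = 87637*(2*2/1) = 87637*(2*2*1) = 87637*4 = 350548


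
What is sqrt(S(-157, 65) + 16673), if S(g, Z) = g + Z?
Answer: sqrt(16581) ≈ 128.77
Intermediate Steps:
S(g, Z) = Z + g
sqrt(S(-157, 65) + 16673) = sqrt((65 - 157) + 16673) = sqrt(-92 + 16673) = sqrt(16581)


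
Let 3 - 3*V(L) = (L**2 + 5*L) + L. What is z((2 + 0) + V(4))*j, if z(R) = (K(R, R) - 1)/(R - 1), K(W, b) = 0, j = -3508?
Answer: -5262/17 ≈ -309.53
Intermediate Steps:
V(L) = 1 - 2*L - L**2/3 (V(L) = 1 - ((L**2 + 5*L) + L)/3 = 1 - (L**2 + 6*L)/3 = 1 + (-2*L - L**2/3) = 1 - 2*L - L**2/3)
z(R) = -1/(-1 + R) (z(R) = (0 - 1)/(R - 1) = -1/(-1 + R))
z((2 + 0) + V(4))*j = -1/(-1 + ((2 + 0) + (1 - 2*4 - 1/3*4**2)))*(-3508) = -1/(-1 + (2 + (1 - 8 - 1/3*16)))*(-3508) = -1/(-1 + (2 + (1 - 8 - 16/3)))*(-3508) = -1/(-1 + (2 - 37/3))*(-3508) = -1/(-1 - 31/3)*(-3508) = -1/(-34/3)*(-3508) = -1*(-3/34)*(-3508) = (3/34)*(-3508) = -5262/17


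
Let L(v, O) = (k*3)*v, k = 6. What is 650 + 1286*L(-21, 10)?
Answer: -485458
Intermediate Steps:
L(v, O) = 18*v (L(v, O) = (6*3)*v = 18*v)
650 + 1286*L(-21, 10) = 650 + 1286*(18*(-21)) = 650 + 1286*(-378) = 650 - 486108 = -485458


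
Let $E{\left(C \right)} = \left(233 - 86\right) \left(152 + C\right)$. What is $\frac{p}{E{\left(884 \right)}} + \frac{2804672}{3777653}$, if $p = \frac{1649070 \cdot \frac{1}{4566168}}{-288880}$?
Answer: $\frac{6260168473665650417105}{8431910831394882053376} \approx 0.74244$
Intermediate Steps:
$E{\left(C \right)} = 22344 + 147 C$ ($E{\left(C \right)} = 147 \left(152 + C\right) = 22344 + 147 C$)
$p = - \frac{18323}{14656384576}$ ($p = 1649070 \cdot \frac{1}{4566168} \left(- \frac{1}{288880}\right) = \frac{91615}{253676} \left(- \frac{1}{288880}\right) = - \frac{18323}{14656384576} \approx -1.2502 \cdot 10^{-6}$)
$\frac{p}{E{\left(884 \right)}} + \frac{2804672}{3777653} = - \frac{18323}{14656384576 \left(22344 + 147 \cdot 884\right)} + \frac{2804672}{3777653} = - \frac{18323}{14656384576 \left(22344 + 129948\right)} + 2804672 \cdot \frac{1}{3777653} = - \frac{18323}{14656384576 \cdot 152292} + \frac{2804672}{3777653} = \left(- \frac{18323}{14656384576}\right) \frac{1}{152292} + \frac{2804672}{3777653} = - \frac{18323}{2232050119848192} + \frac{2804672}{3777653} = \frac{6260168473665650417105}{8431910831394882053376}$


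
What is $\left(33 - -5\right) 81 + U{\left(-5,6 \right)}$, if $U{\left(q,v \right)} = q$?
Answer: $3073$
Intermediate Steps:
$\left(33 - -5\right) 81 + U{\left(-5,6 \right)} = \left(33 - -5\right) 81 - 5 = \left(33 + 5\right) 81 - 5 = 38 \cdot 81 - 5 = 3078 - 5 = 3073$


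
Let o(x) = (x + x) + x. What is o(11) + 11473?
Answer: 11506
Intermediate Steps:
o(x) = 3*x (o(x) = 2*x + x = 3*x)
o(11) + 11473 = 3*11 + 11473 = 33 + 11473 = 11506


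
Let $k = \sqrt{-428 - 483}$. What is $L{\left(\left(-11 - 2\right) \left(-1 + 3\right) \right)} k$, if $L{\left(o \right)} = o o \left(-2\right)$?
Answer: $- 1352 i \sqrt{911} \approx - 40807.0 i$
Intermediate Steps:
$k = i \sqrt{911}$ ($k = \sqrt{-911} = i \sqrt{911} \approx 30.183 i$)
$L{\left(o \right)} = - 2 o^{2}$ ($L{\left(o \right)} = o^{2} \left(-2\right) = - 2 o^{2}$)
$L{\left(\left(-11 - 2\right) \left(-1 + 3\right) \right)} k = - 2 \left(\left(-11 - 2\right) \left(-1 + 3\right)\right)^{2} i \sqrt{911} = - 2 \left(\left(-13\right) 2\right)^{2} i \sqrt{911} = - 2 \left(-26\right)^{2} i \sqrt{911} = \left(-2\right) 676 i \sqrt{911} = - 1352 i \sqrt{911}$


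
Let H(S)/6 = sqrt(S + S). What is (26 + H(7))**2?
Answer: 1180 + 312*sqrt(14) ≈ 2347.4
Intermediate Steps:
H(S) = 6*sqrt(2)*sqrt(S) (H(S) = 6*sqrt(S + S) = 6*sqrt(2*S) = 6*(sqrt(2)*sqrt(S)) = 6*sqrt(2)*sqrt(S))
(26 + H(7))**2 = (26 + 6*sqrt(2)*sqrt(7))**2 = (26 + 6*sqrt(14))**2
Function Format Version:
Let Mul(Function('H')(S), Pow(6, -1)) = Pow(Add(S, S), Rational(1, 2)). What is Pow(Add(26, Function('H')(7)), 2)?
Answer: Add(1180, Mul(312, Pow(14, Rational(1, 2)))) ≈ 2347.4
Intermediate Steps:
Function('H')(S) = Mul(6, Pow(2, Rational(1, 2)), Pow(S, Rational(1, 2))) (Function('H')(S) = Mul(6, Pow(Add(S, S), Rational(1, 2))) = Mul(6, Pow(Mul(2, S), Rational(1, 2))) = Mul(6, Mul(Pow(2, Rational(1, 2)), Pow(S, Rational(1, 2)))) = Mul(6, Pow(2, Rational(1, 2)), Pow(S, Rational(1, 2))))
Pow(Add(26, Function('H')(7)), 2) = Pow(Add(26, Mul(6, Pow(2, Rational(1, 2)), Pow(7, Rational(1, 2)))), 2) = Pow(Add(26, Mul(6, Pow(14, Rational(1, 2)))), 2)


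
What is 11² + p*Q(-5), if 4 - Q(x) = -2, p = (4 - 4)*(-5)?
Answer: 121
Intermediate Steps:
p = 0 (p = 0*(-5) = 0)
Q(x) = 6 (Q(x) = 4 - 1*(-2) = 4 + 2 = 6)
11² + p*Q(-5) = 11² + 0*6 = 121 + 0 = 121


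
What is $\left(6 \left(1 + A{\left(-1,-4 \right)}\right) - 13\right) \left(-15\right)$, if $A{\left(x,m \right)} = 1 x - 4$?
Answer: $555$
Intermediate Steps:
$A{\left(x,m \right)} = -4 + x$ ($A{\left(x,m \right)} = x - 4 = -4 + x$)
$\left(6 \left(1 + A{\left(-1,-4 \right)}\right) - 13\right) \left(-15\right) = \left(6 \left(1 - 5\right) - 13\right) \left(-15\right) = \left(6 \left(-4\right) - 13\right) \left(-15\right) = \left(-24 - 13\right) \left(-15\right) = \left(-37\right) \left(-15\right) = 555$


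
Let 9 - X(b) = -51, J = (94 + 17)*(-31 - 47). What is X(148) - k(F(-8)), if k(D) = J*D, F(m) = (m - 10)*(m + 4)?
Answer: 623436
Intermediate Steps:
F(m) = (-10 + m)*(4 + m)
J = -8658 (J = 111*(-78) = -8658)
X(b) = 60 (X(b) = 9 - 1*(-51) = 9 + 51 = 60)
k(D) = -8658*D
X(148) - k(F(-8)) = 60 - (-8658)*(-40 + (-8)² - 6*(-8)) = 60 - (-8658)*(-40 + 64 + 48) = 60 - (-8658)*72 = 60 - 1*(-623376) = 60 + 623376 = 623436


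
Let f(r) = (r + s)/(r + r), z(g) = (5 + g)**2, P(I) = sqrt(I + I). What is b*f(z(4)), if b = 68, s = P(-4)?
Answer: 34 + 68*I*sqrt(2)/81 ≈ 34.0 + 1.1872*I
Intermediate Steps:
P(I) = sqrt(2)*sqrt(I) (P(I) = sqrt(2*I) = sqrt(2)*sqrt(I))
s = 2*I*sqrt(2) (s = sqrt(2)*sqrt(-4) = sqrt(2)*(2*I) = 2*I*sqrt(2) ≈ 2.8284*I)
f(r) = (r + 2*I*sqrt(2))/(2*r) (f(r) = (r + 2*I*sqrt(2))/(r + r) = (r + 2*I*sqrt(2))/((2*r)) = (r + 2*I*sqrt(2))*(1/(2*r)) = (r + 2*I*sqrt(2))/(2*r))
b*f(z(4)) = 68*(((5 + 4)**2/2 + I*sqrt(2))/((5 + 4)**2)) = 68*(((1/2)*9**2 + I*sqrt(2))/(9**2)) = 68*(((1/2)*81 + I*sqrt(2))/81) = 68*((81/2 + I*sqrt(2))/81) = 68*(1/2 + I*sqrt(2)/81) = 34 + 68*I*sqrt(2)/81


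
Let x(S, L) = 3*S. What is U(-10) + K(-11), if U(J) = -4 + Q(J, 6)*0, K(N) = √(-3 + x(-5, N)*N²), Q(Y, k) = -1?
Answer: -4 + 3*I*√202 ≈ -4.0 + 42.638*I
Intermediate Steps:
K(N) = √(-3 - 15*N²) (K(N) = √(-3 + (3*(-5))*N²) = √(-3 - 15*N²))
U(J) = -4 (U(J) = -4 - 1*0 = -4 + 0 = -4)
U(-10) + K(-11) = -4 + √(-3 - 15*(-11)²) = -4 + √(-3 - 15*121) = -4 + √(-3 - 1815) = -4 + √(-1818) = -4 + 3*I*√202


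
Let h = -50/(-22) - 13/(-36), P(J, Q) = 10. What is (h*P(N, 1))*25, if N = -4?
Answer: 130375/198 ≈ 658.46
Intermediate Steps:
h = 1043/396 (h = -50*(-1/22) - 13*(-1/36) = 25/11 + 13/36 = 1043/396 ≈ 2.6338)
(h*P(N, 1))*25 = ((1043/396)*10)*25 = (5215/198)*25 = 130375/198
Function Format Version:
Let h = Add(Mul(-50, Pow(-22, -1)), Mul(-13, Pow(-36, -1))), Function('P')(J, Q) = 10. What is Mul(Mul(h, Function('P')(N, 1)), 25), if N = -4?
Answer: Rational(130375, 198) ≈ 658.46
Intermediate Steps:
h = Rational(1043, 396) (h = Add(Mul(-50, Rational(-1, 22)), Mul(-13, Rational(-1, 36))) = Add(Rational(25, 11), Rational(13, 36)) = Rational(1043, 396) ≈ 2.6338)
Mul(Mul(h, Function('P')(N, 1)), 25) = Mul(Mul(Rational(1043, 396), 10), 25) = Mul(Rational(5215, 198), 25) = Rational(130375, 198)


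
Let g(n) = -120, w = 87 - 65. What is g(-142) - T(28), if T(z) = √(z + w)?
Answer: -120 - 5*√2 ≈ -127.07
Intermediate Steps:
w = 22
T(z) = √(22 + z) (T(z) = √(z + 22) = √(22 + z))
g(-142) - T(28) = -120 - √(22 + 28) = -120 - √50 = -120 - 5*√2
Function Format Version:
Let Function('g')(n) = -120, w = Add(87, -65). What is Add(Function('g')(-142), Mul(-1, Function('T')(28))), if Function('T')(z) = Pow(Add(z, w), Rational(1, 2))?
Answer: Add(-120, Mul(-5, Pow(2, Rational(1, 2)))) ≈ -127.07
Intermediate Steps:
w = 22
Function('T')(z) = Pow(Add(22, z), Rational(1, 2)) (Function('T')(z) = Pow(Add(z, 22), Rational(1, 2)) = Pow(Add(22, z), Rational(1, 2)))
Add(Function('g')(-142), Mul(-1, Function('T')(28))) = Add(-120, Mul(-1, Pow(Add(22, 28), Rational(1, 2)))) = Add(-120, Mul(-1, Pow(50, Rational(1, 2)))) = Add(-120, Mul(-1, Mul(5, Pow(2, Rational(1, 2))))) = Add(-120, Mul(-5, Pow(2, Rational(1, 2))))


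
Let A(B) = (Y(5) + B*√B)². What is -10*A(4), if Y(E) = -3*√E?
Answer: -1090 + 480*√5 ≈ -16.687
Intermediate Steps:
A(B) = (B^(3/2) - 3*√5)² (A(B) = (-3*√5 + B*√B)² = (-3*√5 + B^(3/2))² = (B^(3/2) - 3*√5)²)
-10*A(4) = -10*(4^(3/2) - 3*√5)² = -10*(8 - 3*√5)²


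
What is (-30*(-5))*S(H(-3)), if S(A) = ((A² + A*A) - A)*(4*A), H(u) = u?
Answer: -37800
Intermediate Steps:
S(A) = 4*A*(-A + 2*A²) (S(A) = ((A² + A²) - A)*(4*A) = (2*A² - A)*(4*A) = (-A + 2*A²)*(4*A) = 4*A*(-A + 2*A²))
(-30*(-5))*S(H(-3)) = (-30*(-5))*((-3)²*(-4 + 8*(-3))) = 150*(9*(-4 - 24)) = 150*(9*(-28)) = 150*(-252) = -37800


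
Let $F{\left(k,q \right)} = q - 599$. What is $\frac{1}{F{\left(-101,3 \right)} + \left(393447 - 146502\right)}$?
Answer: $\frac{1}{246349} \approx 4.0593 \cdot 10^{-6}$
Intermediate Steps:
$F{\left(k,q \right)} = -599 + q$
$\frac{1}{F{\left(-101,3 \right)} + \left(393447 - 146502\right)} = \frac{1}{\left(-599 + 3\right) + \left(393447 - 146502\right)} = \frac{1}{-596 + \left(393447 - 146502\right)} = \frac{1}{-596 + 246945} = \frac{1}{246349}$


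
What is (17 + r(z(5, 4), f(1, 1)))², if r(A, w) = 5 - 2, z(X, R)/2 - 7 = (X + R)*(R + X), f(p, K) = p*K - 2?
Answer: 400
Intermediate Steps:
f(p, K) = -2 + K*p (f(p, K) = K*p - 2 = -2 + K*p)
z(X, R) = 14 + 2*(R + X)² (z(X, R) = 14 + 2*((X + R)*(R + X)) = 14 + 2*((R + X)*(R + X)) = 14 + 2*(R + X)²)
r(A, w) = 3
(17 + r(z(5, 4), f(1, 1)))² = (17 + 3)² = 20² = 400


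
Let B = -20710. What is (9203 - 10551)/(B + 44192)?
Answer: -674/11741 ≈ -0.057406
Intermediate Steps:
(9203 - 10551)/(B + 44192) = (9203 - 10551)/(-20710 + 44192) = -1348/23482 = -1348*1/23482 = -674/11741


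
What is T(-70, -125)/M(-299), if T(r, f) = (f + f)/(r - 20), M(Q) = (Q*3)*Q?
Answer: 25/2413827 ≈ 1.0357e-5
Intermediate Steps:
M(Q) = 3*Q² (M(Q) = (3*Q)*Q = 3*Q²)
T(r, f) = 2*f/(-20 + r) (T(r, f) = (2*f)/(-20 + r) = 2*f/(-20 + r))
T(-70, -125)/M(-299) = (2*(-125)/(-20 - 70))/((3*(-299)²)) = (2*(-125)/(-90))/((3*89401)) = (2*(-125)*(-1/90))/268203 = (25/9)*(1/268203) = 25/2413827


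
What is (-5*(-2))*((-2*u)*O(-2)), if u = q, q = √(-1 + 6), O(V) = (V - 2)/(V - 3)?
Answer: -16*√5 ≈ -35.777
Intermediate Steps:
O(V) = (-2 + V)/(-3 + V)
q = √5 ≈ 2.2361
u = √5 ≈ 2.2361
(-5*(-2))*((-2*u)*O(-2)) = (-5*(-2))*((-2*√5)*((-2 - 2)/(-3 - 2))) = 10*((-2*√5)*(-4/(-5))) = 10*((-2*√5)*(-⅕*(-4))) = 10*(-2*√5*(⅘)) = 10*(-8*√5/5) = -16*√5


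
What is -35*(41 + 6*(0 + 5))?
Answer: -2485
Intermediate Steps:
-35*(41 + 6*(0 + 5)) = -35*(41 + 6*5) = -35*(41 + 30) = -35*71 = -2485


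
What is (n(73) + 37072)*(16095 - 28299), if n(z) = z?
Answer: -453317580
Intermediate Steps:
(n(73) + 37072)*(16095 - 28299) = (73 + 37072)*(16095 - 28299) = 37145*(-12204) = -453317580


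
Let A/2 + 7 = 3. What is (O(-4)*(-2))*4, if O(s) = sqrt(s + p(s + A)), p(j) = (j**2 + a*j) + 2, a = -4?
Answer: -8*sqrt(190) ≈ -110.27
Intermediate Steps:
A = -8 (A = -14 + 2*3 = -14 + 6 = -8)
p(j) = 2 + j**2 - 4*j (p(j) = (j**2 - 4*j) + 2 = 2 + j**2 - 4*j)
O(s) = sqrt(34 + (-8 + s)**2 - 3*s) (O(s) = sqrt(s + (2 + (s - 8)**2 - 4*(s - 8))) = sqrt(s + (2 + (-8 + s)**2 - 4*(-8 + s))) = sqrt(s + (2 + (-8 + s)**2 + (32 - 4*s))) = sqrt(s + (34 + (-8 + s)**2 - 4*s)) = sqrt(34 + (-8 + s)**2 - 3*s))
(O(-4)*(-2))*4 = (sqrt(98 + (-4)**2 - 19*(-4))*(-2))*4 = (sqrt(98 + 16 + 76)*(-2))*4 = (sqrt(190)*(-2))*4 = -2*sqrt(190)*4 = -8*sqrt(190)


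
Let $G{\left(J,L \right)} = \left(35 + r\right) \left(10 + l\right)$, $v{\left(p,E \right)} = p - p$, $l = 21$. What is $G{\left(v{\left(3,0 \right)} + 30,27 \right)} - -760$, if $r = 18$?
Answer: $2403$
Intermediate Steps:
$v{\left(p,E \right)} = 0$
$G{\left(J,L \right)} = 1643$ ($G{\left(J,L \right)} = \left(35 + 18\right) \left(10 + 21\right) = 53 \cdot 31 = 1643$)
$G{\left(v{\left(3,0 \right)} + 30,27 \right)} - -760 = 1643 - -760 = 1643 + 760 = 2403$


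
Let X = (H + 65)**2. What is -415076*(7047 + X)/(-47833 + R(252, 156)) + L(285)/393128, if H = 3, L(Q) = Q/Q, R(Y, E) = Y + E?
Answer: 1904450411530913/18644095400 ≈ 1.0215e+5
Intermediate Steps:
R(Y, E) = E + Y
L(Q) = 1
X = 4624 (X = (3 + 65)**2 = 68**2 = 4624)
-415076*(7047 + X)/(-47833 + R(252, 156)) + L(285)/393128 = -415076*(7047 + 4624)/(-47833 + (156 + 252)) + 1/393128 = -415076*11671/(-47833 + 408) + 1*(1/393128) = -415076/((-47425*1/11671)) + 1/393128 = -415076/(-47425/11671) + 1/393128 = -415076*(-11671/47425) + 1/393128 = 4844351996/47425 + 1/393128 = 1904450411530913/18644095400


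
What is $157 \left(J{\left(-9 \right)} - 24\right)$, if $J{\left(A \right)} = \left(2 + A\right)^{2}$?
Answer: $3925$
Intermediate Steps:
$157 \left(J{\left(-9 \right)} - 24\right) = 157 \left(\left(2 - 9\right)^{2} - 24\right) = 157 \left(\left(-7\right)^{2} - 24\right) = 157 \left(49 - 24\right) = 157 \cdot 25 = 3925$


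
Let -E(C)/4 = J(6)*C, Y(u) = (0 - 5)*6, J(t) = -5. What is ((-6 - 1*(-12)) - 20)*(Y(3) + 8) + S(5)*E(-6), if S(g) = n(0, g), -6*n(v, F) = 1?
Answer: 328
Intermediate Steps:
n(v, F) = -1/6 (n(v, F) = -1/6*1 = -1/6)
Y(u) = -30 (Y(u) = -5*6 = -30)
S(g) = -1/6
E(C) = 20*C (E(C) = -(-20)*C = 20*C)
((-6 - 1*(-12)) - 20)*(Y(3) + 8) + S(5)*E(-6) = ((-6 - 1*(-12)) - 20)*(-30 + 8) - 10*(-6)/3 = ((-6 + 12) - 20)*(-22) - 1/6*(-120) = (6 - 20)*(-22) + 20 = -14*(-22) + 20 = 308 + 20 = 328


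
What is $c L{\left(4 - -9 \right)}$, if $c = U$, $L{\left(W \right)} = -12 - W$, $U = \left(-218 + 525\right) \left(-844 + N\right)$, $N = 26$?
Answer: $6278150$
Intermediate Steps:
$U = -251126$ ($U = \left(-218 + 525\right) \left(-844 + 26\right) = 307 \left(-818\right) = -251126$)
$c = -251126$
$c L{\left(4 - -9 \right)} = - 251126 \left(-12 - \left(4 - -9\right)\right) = - 251126 \left(-12 - \left(4 + 9\right)\right) = - 251126 \left(-12 - 13\right) = \left(-251126\right) \left(-25\right) = 6278150$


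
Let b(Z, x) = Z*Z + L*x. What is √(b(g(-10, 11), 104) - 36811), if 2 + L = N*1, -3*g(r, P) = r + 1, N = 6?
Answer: I*√36386 ≈ 190.75*I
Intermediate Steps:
g(r, P) = -⅓ - r/3 (g(r, P) = -(r + 1)/3 = -(1 + r)/3 = -⅓ - r/3)
L = 4 (L = -2 + 6*1 = -2 + 6 = 4)
b(Z, x) = Z² + 4*x (b(Z, x) = Z*Z + 4*x = Z² + 4*x)
√(b(g(-10, 11), 104) - 36811) = √(((-⅓ - ⅓*(-10))² + 4*104) - 36811) = √(((-⅓ + 10/3)² + 416) - 36811) = √((3² + 416) - 36811) = √((9 + 416) - 36811) = √(425 - 36811) = √(-36386) = I*√36386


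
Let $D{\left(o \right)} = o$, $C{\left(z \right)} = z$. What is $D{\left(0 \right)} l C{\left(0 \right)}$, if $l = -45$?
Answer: $0$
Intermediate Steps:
$D{\left(0 \right)} l C{\left(0 \right)} = 0 \left(-45\right) 0 = 0 \cdot 0 = 0$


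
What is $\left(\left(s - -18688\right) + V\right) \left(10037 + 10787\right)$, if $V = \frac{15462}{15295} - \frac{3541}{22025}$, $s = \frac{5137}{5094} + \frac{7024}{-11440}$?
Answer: $\frac{502646518338901810996}{1291536771525} \approx 3.8919 \cdot 10^{8}$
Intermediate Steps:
$s = \frac{1436689}{3642210}$ ($s = 5137 \cdot \frac{1}{5094} + 7024 \left(- \frac{1}{11440}\right) = \frac{5137}{5094} - \frac{439}{715} = \frac{1436689}{3642210} \approx 0.39446$)
$V = \frac{57278191}{67374475}$ ($V = 15462 \cdot \frac{1}{15295} - \frac{3541}{22025} = \frac{15462}{15295} - \frac{3541}{22025} = \frac{57278191}{67374475} \approx 0.85015$)
$\left(\left(s - -18688\right) + V\right) \left(10037 + 10787\right) = \left(\left(\frac{1436689}{3642210} - -18688\right) + \frac{57278191}{67374475}\right) \left(10037 + 10787\right) = \left(\left(\frac{1436689}{3642210} + 18688\right) + \frac{57278191}{67374475}\right) 20824 = \left(\frac{68067057169}{3642210} + \frac{57278191}{67374475}\right) 20824 = \frac{917238172151280677}{49078397317950} \cdot 20824 = \frac{502646518338901810996}{1291536771525}$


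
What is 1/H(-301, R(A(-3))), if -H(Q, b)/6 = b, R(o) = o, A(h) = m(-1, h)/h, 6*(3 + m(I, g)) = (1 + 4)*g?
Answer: -1/11 ≈ -0.090909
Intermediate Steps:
m(I, g) = -3 + 5*g/6 (m(I, g) = -3 + ((1 + 4)*g)/6 = -3 + (5*g)/6 = -3 + 5*g/6)
A(h) = (-3 + 5*h/6)/h
H(Q, b) = -6*b
1/H(-301, R(A(-3))) = 1/(-6*(⅚ - 3/(-3))) = 1/(-6*(⅚ - 3*(-⅓))) = 1/(-6*(⅚ + 1)) = 1/(-6*11/6) = 1/(-11) = -1/11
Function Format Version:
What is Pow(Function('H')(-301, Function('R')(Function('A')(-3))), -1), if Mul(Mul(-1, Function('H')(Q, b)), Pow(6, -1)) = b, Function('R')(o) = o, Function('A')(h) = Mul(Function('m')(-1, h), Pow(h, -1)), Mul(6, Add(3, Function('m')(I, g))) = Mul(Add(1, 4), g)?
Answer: Rational(-1, 11) ≈ -0.090909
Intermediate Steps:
Function('m')(I, g) = Add(-3, Mul(Rational(5, 6), g)) (Function('m')(I, g) = Add(-3, Mul(Rational(1, 6), Mul(Add(1, 4), g))) = Add(-3, Mul(Rational(1, 6), Mul(5, g))) = Add(-3, Mul(Rational(5, 6), g)))
Function('A')(h) = Mul(Pow(h, -1), Add(-3, Mul(Rational(5, 6), h))) (Function('A')(h) = Mul(Add(-3, Mul(Rational(5, 6), h)), Pow(h, -1)) = Mul(Pow(h, -1), Add(-3, Mul(Rational(5, 6), h))))
Function('H')(Q, b) = Mul(-6, b)
Pow(Function('H')(-301, Function('R')(Function('A')(-3))), -1) = Pow(Mul(-6, Add(Rational(5, 6), Mul(-3, Pow(-3, -1)))), -1) = Pow(Mul(-6, Add(Rational(5, 6), Mul(-3, Rational(-1, 3)))), -1) = Pow(Mul(-6, Add(Rational(5, 6), 1)), -1) = Pow(Mul(-6, Rational(11, 6)), -1) = Pow(-11, -1) = Rational(-1, 11)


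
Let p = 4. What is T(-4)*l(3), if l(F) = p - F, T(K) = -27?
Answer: -27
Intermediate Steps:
l(F) = 4 - F
T(-4)*l(3) = -27*(4 - 1*3) = -27*(4 - 3) = -27*1 = -27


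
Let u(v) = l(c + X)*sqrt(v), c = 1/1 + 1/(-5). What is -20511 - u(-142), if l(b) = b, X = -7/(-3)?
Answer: -20511 - 47*I*sqrt(142)/15 ≈ -20511.0 - 37.338*I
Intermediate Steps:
c = 4/5 (c = 1*1 + 1*(-1/5) = 1 - 1/5 = 4/5 ≈ 0.80000)
X = 7/3 (X = -7*(-1/3) = 7/3 ≈ 2.3333)
u(v) = 47*sqrt(v)/15 (u(v) = (4/5 + 7/3)*sqrt(v) = 47*sqrt(v)/15)
-20511 - u(-142) = -20511 - 47*sqrt(-142)/15 = -20511 - 47*I*sqrt(142)/15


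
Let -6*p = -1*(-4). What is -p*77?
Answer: 154/3 ≈ 51.333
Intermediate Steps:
p = -2/3 (p = -(-1)*(-4)/6 = -1/6*4 = -2/3 ≈ -0.66667)
-p*77 = -(-2)*77/3 = -1*(-154/3) = 154/3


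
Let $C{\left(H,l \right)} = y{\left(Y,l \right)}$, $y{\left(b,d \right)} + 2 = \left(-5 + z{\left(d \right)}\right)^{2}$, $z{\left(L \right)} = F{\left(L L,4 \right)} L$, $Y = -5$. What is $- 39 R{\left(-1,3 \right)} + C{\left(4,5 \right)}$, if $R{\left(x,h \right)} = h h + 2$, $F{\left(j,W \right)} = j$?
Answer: $13969$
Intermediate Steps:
$z{\left(L \right)} = L^{3}$ ($z{\left(L \right)} = L L L = L^{2} L = L^{3}$)
$R{\left(x,h \right)} = 2 + h^{2}$ ($R{\left(x,h \right)} = h^{2} + 2 = 2 + h^{2}$)
$y{\left(b,d \right)} = -2 + \left(-5 + d^{3}\right)^{2}$
$C{\left(H,l \right)} = -2 + \left(-5 + l^{3}\right)^{2}$
$- 39 R{\left(-1,3 \right)} + C{\left(4,5 \right)} = - 39 \left(2 + 3^{2}\right) - \left(2 - \left(-5 + 5^{3}\right)^{2}\right) = - 39 \left(2 + 9\right) - \left(2 - \left(-5 + 125\right)^{2}\right) = \left(-39\right) 11 - \left(2 - 120^{2}\right) = -429 + \left(-2 + 14400\right) = -429 + 14398 = 13969$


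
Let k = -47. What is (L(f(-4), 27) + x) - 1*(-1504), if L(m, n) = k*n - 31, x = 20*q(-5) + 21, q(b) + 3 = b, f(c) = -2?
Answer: 65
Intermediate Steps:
q(b) = -3 + b
x = -139 (x = 20*(-3 - 5) + 21 = 20*(-8) + 21 = -160 + 21 = -139)
L(m, n) = -31 - 47*n (L(m, n) = -47*n - 31 = -31 - 47*n)
(L(f(-4), 27) + x) - 1*(-1504) = ((-31 - 47*27) - 139) - 1*(-1504) = ((-31 - 1269) - 139) + 1504 = (-1300 - 139) + 1504 = -1439 + 1504 = 65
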